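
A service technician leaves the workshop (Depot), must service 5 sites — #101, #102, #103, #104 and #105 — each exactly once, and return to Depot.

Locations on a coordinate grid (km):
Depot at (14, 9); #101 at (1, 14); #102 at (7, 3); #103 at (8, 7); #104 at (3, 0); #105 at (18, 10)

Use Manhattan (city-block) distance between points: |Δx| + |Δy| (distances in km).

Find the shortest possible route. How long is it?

62 km — the shortest possible round trip.

There are 60 distinct closed tours to check (reversals are equivalent).
Depot - #101 - #102 - #103 - #104 - #105 - Depot: 18+17+5+12+25+5 = 82
Depot - #101 - #102 - #103 - #105 - #104 - Depot: 18+17+5+13+25+20 = 98
Depot - #101 - #102 - #104 - #103 - #105 - Depot: 18+17+7+12+13+5 = 72
Depot - #101 - #102 - #104 - #105 - #103 - Depot: 18+17+7+25+13+8 = 88
Depot - #101 - #102 - #105 - #103 - #104 - Depot: 18+17+18+13+12+20 = 98
Depot - #101 - #102 - #105 - #104 - #103 - Depot: 18+17+18+25+12+8 = 98
Depot - #101 - #103 - #102 - #104 - #105 - Depot: 18+14+5+7+25+5 = 74
Depot - #101 - #103 - #102 - #105 - #104 - Depot: 18+14+5+18+25+20 = 100
Depot - #101 - #103 - #104 - #102 - #105 - Depot: 18+14+12+7+18+5 = 74
Depot - #101 - #103 - #104 - #105 - #102 - Depot: 18+14+12+25+18+13 = 100
Depot - #101 - #103 - #105 - #102 - #104 - Depot: 18+14+13+18+7+20 = 90
Depot - #101 - #103 - #105 - #104 - #102 - Depot: 18+14+13+25+7+13 = 90
Depot - #101 - #104 - #102 - #103 - #105 - Depot: 18+16+7+5+13+5 = 64
Depot - #101 - #104 - #102 - #105 - #103 - Depot: 18+16+7+18+13+8 = 80
… (46 more)
Depot - #103 - #102 - #104 - #101 - #105 - Depot: 8+5+7+16+21+5 = 62  ← best
The minimum is 62.
One optimal route: Depot → #103 → #102 → #104 → #101 → #105 → Depot (or its reverse).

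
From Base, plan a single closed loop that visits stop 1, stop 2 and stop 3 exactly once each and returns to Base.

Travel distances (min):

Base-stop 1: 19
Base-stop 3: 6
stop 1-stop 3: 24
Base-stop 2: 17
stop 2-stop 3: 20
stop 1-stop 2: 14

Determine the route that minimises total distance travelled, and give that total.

There are 3 distinct closed tours to check (reversals are equivalent).
Base-stop 1-stop 2-stop 3-Base: 19+14+20+6 = 59
Base-stop 1-stop 3-stop 2-Base: 19+24+20+17 = 80
Base-stop 2-stop 1-stop 3-Base: 17+14+24+6 = 61
The minimum is 59.
One optimal route: Base → stop 1 → stop 2 → stop 3 → Base (or its reverse).

Minimum total distance: 59 min.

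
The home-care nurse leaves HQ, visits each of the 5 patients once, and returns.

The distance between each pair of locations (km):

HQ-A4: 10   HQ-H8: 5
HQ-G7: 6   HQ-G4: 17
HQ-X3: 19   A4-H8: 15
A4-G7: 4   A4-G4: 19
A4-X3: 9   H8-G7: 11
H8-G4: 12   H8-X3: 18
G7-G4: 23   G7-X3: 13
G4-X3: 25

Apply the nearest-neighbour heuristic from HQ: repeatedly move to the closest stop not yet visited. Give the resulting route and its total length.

71 km along HQ → H8 → G7 → A4 → X3 → G4 → HQ.

HQ → [H8:5 / G7:6 / A4:10 / G4:17 / X3:19] → H8 (5)
H8 → [G7:11 / G4:12 / A4:15 / X3:18] → G7 (11)
G7 → [A4:4 / X3:13 / G4:23] → A4 (4)
A4 → [X3:9 / G4:19] → X3 (9)
X3 → [G4:25] → G4 (25)
Return G4→HQ: 17.
Total = 5 + 11 + 4 + 9 + 25 + 17 = 71.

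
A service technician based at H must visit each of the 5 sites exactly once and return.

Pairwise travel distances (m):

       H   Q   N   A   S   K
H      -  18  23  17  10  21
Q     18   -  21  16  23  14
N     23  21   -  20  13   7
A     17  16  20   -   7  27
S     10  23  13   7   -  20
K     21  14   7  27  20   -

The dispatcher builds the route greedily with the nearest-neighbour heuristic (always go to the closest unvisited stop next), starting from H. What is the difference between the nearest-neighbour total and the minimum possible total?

H: S=10, A=17, Q=18, K=21, N=23 ⇒ S
S: A=7, N=13, K=20, Q=23 ⇒ A
A: Q=16, N=20, K=27 ⇒ Q
Q: K=14, N=21 ⇒ K
K: N=7 ⇒ N
NN route H → S → A → Q → K → N → H costs 77.
Optimal: H → Q → K → N → A → S → H costs 76 (by enumerating all 60 distinct tours).
Excess = 77 − 76 = 1.

Excess over optimum: 1 m.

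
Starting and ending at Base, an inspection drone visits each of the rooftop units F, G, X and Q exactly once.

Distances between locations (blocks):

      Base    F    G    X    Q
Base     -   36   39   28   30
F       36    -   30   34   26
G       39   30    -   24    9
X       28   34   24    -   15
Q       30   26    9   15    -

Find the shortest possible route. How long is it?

Minimum total distance: 118 blocks.

There are 12 distinct closed tours to check (reversals are equivalent).
Base - F - G - X - Q - Base: 36+30+24+15+30 = 135
Base - F - G - Q - X - Base: 36+30+9+15+28 = 118
Base - F - X - G - Q - Base: 36+34+24+9+30 = 133
Base - F - X - Q - G - Base: 36+34+15+9+39 = 133
Base - F - Q - G - X - Base: 36+26+9+24+28 = 123
Base - F - Q - X - G - Base: 36+26+15+24+39 = 140
Base - G - F - X - Q - Base: 39+30+34+15+30 = 148
Base - G - F - Q - X - Base: 39+30+26+15+28 = 138
Base - G - X - F - Q - Base: 39+24+34+26+30 = 153
Base - G - Q - F - X - Base: 39+9+26+34+28 = 136
Base - X - F - G - Q - Base: 28+34+30+9+30 = 131
Base - X - G - F - Q - Base: 28+24+30+26+30 = 138
The minimum is 118.
One optimal route: Base → F → G → Q → X → Base (or its reverse).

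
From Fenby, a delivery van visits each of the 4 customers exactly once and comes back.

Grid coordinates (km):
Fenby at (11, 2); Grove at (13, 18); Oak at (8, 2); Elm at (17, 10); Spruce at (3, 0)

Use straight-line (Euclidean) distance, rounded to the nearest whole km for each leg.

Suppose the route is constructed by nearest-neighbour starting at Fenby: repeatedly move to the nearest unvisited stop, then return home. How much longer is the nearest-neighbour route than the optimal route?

Excess over optimum: 2 km.

Fenby: Oak=3, Spruce=8, Elm=10, Grove=16 ⇒ Oak
Oak: Spruce=5, Elm=12, Grove=17 ⇒ Spruce
Spruce: Elm=17, Grove=21 ⇒ Elm
Elm: Grove=9 ⇒ Grove
NN route Fenby → Oak → Spruce → Elm → Grove → Fenby costs 50.
Optimal: Fenby → Oak → Spruce → Grove → Elm → Fenby costs 48 (by enumerating all 12 distinct tours).
Excess = 50 − 48 = 2.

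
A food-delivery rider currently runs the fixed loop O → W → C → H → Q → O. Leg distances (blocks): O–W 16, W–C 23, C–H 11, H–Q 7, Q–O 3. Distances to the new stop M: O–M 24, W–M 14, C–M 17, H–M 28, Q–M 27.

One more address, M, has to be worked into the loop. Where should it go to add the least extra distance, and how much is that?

Insertion cost between consecutive stops i–j is d(i,M) + d(M,j) − d(i,j):
  between O and W: 24 + 14 − 16 = 22
  between W and C: 14 + 17 − 23 = 8
  between C and H: 17 + 28 − 11 = 34
  between H and Q: 28 + 27 − 7 = 48
  between Q and O: 27 + 24 − 3 = 48
Cheapest insertion is between W and C, adding 8.
New total = 60 + 8 = 68.

+8 blocks — insert M between W and C.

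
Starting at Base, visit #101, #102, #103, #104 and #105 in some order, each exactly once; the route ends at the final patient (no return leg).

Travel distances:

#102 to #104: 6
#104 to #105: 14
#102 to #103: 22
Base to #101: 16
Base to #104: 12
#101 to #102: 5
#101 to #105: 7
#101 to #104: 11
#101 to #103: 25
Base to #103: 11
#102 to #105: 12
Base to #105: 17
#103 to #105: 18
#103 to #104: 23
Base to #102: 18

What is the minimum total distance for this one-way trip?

Shortest open route: 47.

There are 5! = 120 possible orderings.
Base - #101 - #102 - #103 - #104 - #105: 16+5+22+23+14 = 80
Base - #101 - #102 - #103 - #105 - #104: 16+5+22+18+14 = 75
Base - #101 - #102 - #104 - #103 - #105: 16+5+6+23+18 = 68
Base - #101 - #102 - #104 - #105 - #103: 16+5+6+14+18 = 59
Base - #101 - #102 - #105 - #103 - #104: 16+5+12+18+23 = 74
Base - #101 - #102 - #105 - #104 - #103: 16+5+12+14+23 = 70
Base - #101 - #103 - #102 - #104 - #105: 16+25+22+6+14 = 83
Base - #101 - #103 - #102 - #105 - #104: 16+25+22+12+14 = 89
Base - #101 - #103 - #104 - #102 - #105: 16+25+23+6+12 = 82
Base - #101 - #103 - #104 - #105 - #102: 16+25+23+14+12 = 90
Base - #101 - #103 - #105 - #102 - #104: 16+25+18+12+6 = 77
Base - #101 - #103 - #105 - #104 - #102: 16+25+18+14+6 = 79
Base - #101 - #104 - #102 - #103 - #105: 16+11+6+22+18 = 73
Base - #101 - #104 - #102 - #105 - #103: 16+11+6+12+18 = 63
… (106 more)
Base - #103 - #105 - #101 - #102 - #104: 11+18+7+5+6 = 47  ← best
The minimum is 47.
One shortest path: Base → #103 → #105 → #101 → #102 → #104.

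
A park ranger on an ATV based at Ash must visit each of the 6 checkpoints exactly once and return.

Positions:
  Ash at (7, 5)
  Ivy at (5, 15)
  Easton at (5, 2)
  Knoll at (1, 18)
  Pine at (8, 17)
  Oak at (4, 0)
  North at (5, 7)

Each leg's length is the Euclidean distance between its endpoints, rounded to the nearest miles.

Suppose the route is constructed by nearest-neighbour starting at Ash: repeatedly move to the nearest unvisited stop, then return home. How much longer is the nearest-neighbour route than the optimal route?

The nearest-neighbour route is 5 miles longer than optimal.

From Ash: North=3, Easton=4, Oak=6, Ivy=10, Pine=12, Knoll=14 → choose North (3).
From North: Easton=5, Oak=7, Ivy=8, Pine=10, Knoll=12 → choose Easton (5).
From Easton: Oak=2, Ivy=13, Pine=15, Knoll=16 → choose Oak (2).
From Oak: Ivy=15, Pine=17, Knoll=18 → choose Ivy (15).
From Ivy: Pine=4, Knoll=5 → choose Pine (4).
From Pine: Knoll=7 → choose Knoll (7).
NN route Ash → North → Easton → Oak → Ivy → Pine → Knoll → Ash costs 50.
Optimal: Ash → Ivy → Knoll → Pine → North → Easton → Oak → Ash costs 45 (by enumerating all 360 distinct tours).
Excess = 50 − 45 = 5.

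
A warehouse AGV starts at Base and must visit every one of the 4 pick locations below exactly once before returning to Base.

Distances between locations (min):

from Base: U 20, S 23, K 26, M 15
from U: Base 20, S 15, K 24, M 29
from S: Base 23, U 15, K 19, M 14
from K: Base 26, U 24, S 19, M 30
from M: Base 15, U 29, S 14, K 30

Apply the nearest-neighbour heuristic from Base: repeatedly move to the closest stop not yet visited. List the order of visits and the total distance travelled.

From Base: distances to unvisited — M=15, U=20, S=23, K=26. Nearest is M (15).
From M: distances to unvisited — S=14, U=29, K=30. Nearest is S (14).
From S: distances to unvisited — U=15, K=19. Nearest is U (15).
From U: distances to unvisited — K=24. Nearest is K (24).
Return K→Base: 26.
Total = 15 + 14 + 15 + 24 + 26 = 94.

94 min along Base → M → S → U → K → Base.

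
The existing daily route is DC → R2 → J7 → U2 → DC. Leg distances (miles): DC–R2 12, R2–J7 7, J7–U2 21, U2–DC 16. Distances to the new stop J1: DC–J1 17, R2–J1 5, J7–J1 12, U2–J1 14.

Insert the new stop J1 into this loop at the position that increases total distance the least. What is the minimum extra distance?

Insertion cost between consecutive stops i–j is d(i,J1) + d(J1,j) − d(i,j):
  between DC and R2: 17 + 5 − 12 = 10
  between R2 and J7: 5 + 12 − 7 = 10
  between J7 and U2: 12 + 14 − 21 = 5
  between U2 and DC: 14 + 17 − 16 = 15
Cheapest insertion is between J7 and U2, adding 5.
New total = 56 + 5 = 61.

+5 miles — insert J1 between J7 and U2.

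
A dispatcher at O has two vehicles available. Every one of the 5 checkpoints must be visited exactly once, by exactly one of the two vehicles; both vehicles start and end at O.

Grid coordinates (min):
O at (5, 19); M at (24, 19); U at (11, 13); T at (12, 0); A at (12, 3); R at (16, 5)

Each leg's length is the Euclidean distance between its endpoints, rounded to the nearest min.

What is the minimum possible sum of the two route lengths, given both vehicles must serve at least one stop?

77 min — the smallest possible combined total.

There are 2^4 − 1 = 15 ways to divide the 5 stops into two non-empty groups. For each, the best each vehicle can do is its own shortest tour through its group:
  {M} + {U, T, A, R}: 38 + 43 = 81
  {U} + {M, T, A, R}: 16 + 61 = 77
  {M, U} + {T, A, R}: 41 + 44 = 85
  {T} + {M, U, A, R}: 40 + 57 = 97
  {M, T} + {U, A, R}: 61 + 38 = 99
  {U, T} + {M, A, R}: 41 + 56 = 97
  … (15 splits in total)
Best: vehicle 1 O → U → O = 16; vehicle 2 O → M → R → T → A → O = 61; combined 77.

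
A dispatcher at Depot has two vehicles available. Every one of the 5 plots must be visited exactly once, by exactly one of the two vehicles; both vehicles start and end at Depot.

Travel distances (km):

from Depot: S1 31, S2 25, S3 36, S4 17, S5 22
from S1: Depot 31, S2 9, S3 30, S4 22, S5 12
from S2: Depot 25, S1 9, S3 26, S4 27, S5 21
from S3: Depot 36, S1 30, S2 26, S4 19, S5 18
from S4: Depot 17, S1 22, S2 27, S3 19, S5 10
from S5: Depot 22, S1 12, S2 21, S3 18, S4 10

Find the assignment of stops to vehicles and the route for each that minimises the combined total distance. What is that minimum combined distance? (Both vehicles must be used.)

134 km — the smallest possible combined total.

Try each way of splitting the stops between the two vehicles (each non-empty) and, for each split, find the best tour for each vehicle:
  {S1} + {S2, S3, S4, S5}: 62 + 96 = 158
  {S2} + {S1, S3, S4, S5}: 50 + 97 = 147
  {S1, S2} + {S3, S4, S5}: 65 + 76 = 141
  {S3} + {S1, S2, S4, S5}: 72 + 73 = 145
  {S1, S3} + {S2, S4, S5}: 97 + 73 = 170
  {S2, S3} + {S1, S4, S5}: 87 + 70 = 157
  … (15 splits in total)
  {S4} + {S1, S2, S3, S5}: 34 + 100 = 134  ← best
Best: vehicle 1 Depot → S4 → Depot = 34; vehicle 2 Depot → S2 → S1 → S5 → S3 → Depot = 100; combined 134.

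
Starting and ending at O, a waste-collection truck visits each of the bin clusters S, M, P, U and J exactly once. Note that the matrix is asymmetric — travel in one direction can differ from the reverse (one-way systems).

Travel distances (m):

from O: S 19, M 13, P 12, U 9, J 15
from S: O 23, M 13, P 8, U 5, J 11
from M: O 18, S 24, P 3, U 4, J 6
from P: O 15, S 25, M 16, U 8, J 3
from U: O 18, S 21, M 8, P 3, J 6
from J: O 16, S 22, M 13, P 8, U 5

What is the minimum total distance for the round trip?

Shortest round trip = 54 m.

O - S - M - P - U - J - O: 19+13+3+8+6+16 = 65
O - S - M - P - J - U - O: 19+13+3+3+5+18 = 61
O - S - M - U - P - J - O: 19+13+4+3+3+16 = 58
O - S - M - U - J - P - O: 19+13+4+6+8+15 = 65
O - S - M - J - P - U - O: 19+13+6+8+8+18 = 72
O - S - M - J - U - P - O: 19+13+6+5+3+15 = 61
O - S - P - M - U - J - O: 19+8+16+4+6+16 = 69
O - S - P - M - J - U - O: 19+8+16+6+5+18 = 72
O - S - P - U - M - J - O: 19+8+8+8+6+16 = 65
O - S - P - U - J - M - O: 19+8+8+6+13+18 = 72
O - S - P - J - M - U - O: 19+8+3+13+4+18 = 65
O - S - P - J - U - M - O: 19+8+3+5+8+18 = 61
O - S - U - M - P - J - O: 19+5+8+3+3+16 = 54
O - S - U - M - J - P - O: 19+5+8+6+8+15 = 61
… (106 more)
The minimum is 54.
One optimal route: O → S → U → M → P → J → O.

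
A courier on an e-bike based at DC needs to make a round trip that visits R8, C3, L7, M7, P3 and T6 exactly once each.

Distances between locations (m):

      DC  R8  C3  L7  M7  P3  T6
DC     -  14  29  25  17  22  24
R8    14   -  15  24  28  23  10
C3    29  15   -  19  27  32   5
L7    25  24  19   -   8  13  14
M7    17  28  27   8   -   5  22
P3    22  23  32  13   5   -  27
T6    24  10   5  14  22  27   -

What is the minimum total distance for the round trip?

Shortest round trip = 83 m.

There are 360 distinct closed tours to check (reversals are equivalent).
DC → R8 → C3 → L7 → M7 → P3 → T6 → DC: 14+15+19+8+5+27+24 = 112
DC → R8 → C3 → L7 → M7 → T6 → P3 → DC: 14+15+19+8+22+27+22 = 127
DC → R8 → C3 → L7 → P3 → M7 → T6 → DC: 14+15+19+13+5+22+24 = 112
DC → R8 → C3 → L7 → P3 → T6 → M7 → DC: 14+15+19+13+27+22+17 = 127
DC → R8 → C3 → L7 → T6 → M7 → P3 → DC: 14+15+19+14+22+5+22 = 111
DC → R8 → C3 → L7 → T6 → P3 → M7 → DC: 14+15+19+14+27+5+17 = 111
DC → R8 → C3 → M7 → L7 → P3 → T6 → DC: 14+15+27+8+13+27+24 = 128
DC → R8 → C3 → M7 → L7 → T6 → P3 → DC: 14+15+27+8+14+27+22 = 127
… (352 more)
DC → R8 → C3 → T6 → L7 → M7 → P3 → DC: 14+15+5+14+8+5+22 = 83  ← best
The minimum is 83.
One optimal route: DC → R8 → C3 → T6 → L7 → M7 → P3 → DC (or its reverse).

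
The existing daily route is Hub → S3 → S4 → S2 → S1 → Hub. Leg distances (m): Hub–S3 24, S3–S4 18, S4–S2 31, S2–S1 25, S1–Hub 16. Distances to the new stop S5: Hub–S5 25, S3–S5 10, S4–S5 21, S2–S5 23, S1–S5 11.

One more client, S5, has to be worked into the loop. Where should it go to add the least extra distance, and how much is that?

Minimum extra distance: 9 m, inserting S5 between S2 and S1.

Insertion cost between consecutive stops i–j is d(i,S5) + d(S5,j) − d(i,j):
  between Hub and S3: 25 + 10 − 24 = 11
  between S3 and S4: 10 + 21 − 18 = 13
  between S4 and S2: 21 + 23 − 31 = 13
  between S2 and S1: 23 + 11 − 25 = 9
  between S1 and Hub: 11 + 25 − 16 = 20
Cheapest insertion is between S2 and S1, adding 9.
New total = 114 + 9 = 123.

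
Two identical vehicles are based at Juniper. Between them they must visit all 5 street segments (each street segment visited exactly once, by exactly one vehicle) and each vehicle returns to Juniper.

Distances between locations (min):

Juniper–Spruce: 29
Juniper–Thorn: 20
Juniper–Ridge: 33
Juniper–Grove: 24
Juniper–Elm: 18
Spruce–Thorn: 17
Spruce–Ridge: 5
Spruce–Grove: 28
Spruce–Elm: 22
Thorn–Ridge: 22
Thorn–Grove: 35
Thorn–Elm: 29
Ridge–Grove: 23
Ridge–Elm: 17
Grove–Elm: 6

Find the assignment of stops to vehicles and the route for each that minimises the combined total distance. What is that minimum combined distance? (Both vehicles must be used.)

121 min — the smallest possible combined total.

Check every non-empty split of the stops between the two vehicles; for each half take its own optimal tour:
  {Spruce} + {Thorn, Ridge, Grove, Elm}: 58 + 89 = 147
  {Thorn} + {Spruce, Ridge, Grove, Elm}: 40 + 81 = 121
  {Spruce, Thorn} + {Ridge, Grove, Elm}: 66 + 80 = 146
  {Ridge} + {Spruce, Thorn, Grove, Elm}: 66 + 89 = 155
  {Spruce, Ridge} + {Thorn, Grove, Elm}: 67 + 79 = 146
  {Thorn, Ridge} + {Spruce, Grove, Elm}: 75 + 81 = 156
  … (15 splits in total)
Best: vehicle 1 Juniper → Thorn → Juniper = 40; vehicle 2 Juniper → Spruce → Ridge → Grove → Elm → Juniper = 81; combined 121.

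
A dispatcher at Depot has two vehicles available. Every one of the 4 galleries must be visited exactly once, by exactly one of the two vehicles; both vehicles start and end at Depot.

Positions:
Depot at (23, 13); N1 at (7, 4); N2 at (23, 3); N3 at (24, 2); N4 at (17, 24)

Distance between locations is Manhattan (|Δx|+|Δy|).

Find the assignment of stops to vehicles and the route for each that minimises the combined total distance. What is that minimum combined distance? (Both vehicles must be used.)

90 — the smallest possible combined total.

Try each way of splitting the stops between the two vehicles (each non-empty) and, for each split, find the best tour for each vehicle:
  {N1} + {N2, N3, N4}: 50 + 58 = 108
  {N2} + {N1, N3, N4}: 20 + 78 = 98
  {N1, N2} + {N3, N4}: 52 + 58 = 110
  {N3} + {N1, N2, N4}: 24 + 74 = 98
  {N1, N3} + {N2, N4}: 56 + 54 = 110
  {N2, N3} + {N1, N4}: 24 + 72 = 96
  … (7 splits in total)
  {N1, N2, N3} + {N4}: 56 + 34 = 90  ← best
Best: vehicle 1 Depot → N1 → N2 → N3 → Depot = 56; vehicle 2 Depot → N4 → Depot = 34; combined 90.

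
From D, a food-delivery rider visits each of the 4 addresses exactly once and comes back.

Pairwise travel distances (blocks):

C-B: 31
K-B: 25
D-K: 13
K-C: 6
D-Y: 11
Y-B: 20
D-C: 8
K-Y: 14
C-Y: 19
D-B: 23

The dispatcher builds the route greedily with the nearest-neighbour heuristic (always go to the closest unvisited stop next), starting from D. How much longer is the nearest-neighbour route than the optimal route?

1 blocks longer than the optimal tour.

From D: C=8, Y=11, K=13, B=23 → choose C (8).
From C: K=6, Y=19, B=31 → choose K (6).
From K: Y=14, B=25 → choose Y (14).
From Y: B=20 → choose B (20).
NN route D → C → K → Y → B → D costs 71.
Optimal: D → C → K → B → Y → D costs 70 (by enumerating all 12 distinct tours).
Excess = 71 − 70 = 1.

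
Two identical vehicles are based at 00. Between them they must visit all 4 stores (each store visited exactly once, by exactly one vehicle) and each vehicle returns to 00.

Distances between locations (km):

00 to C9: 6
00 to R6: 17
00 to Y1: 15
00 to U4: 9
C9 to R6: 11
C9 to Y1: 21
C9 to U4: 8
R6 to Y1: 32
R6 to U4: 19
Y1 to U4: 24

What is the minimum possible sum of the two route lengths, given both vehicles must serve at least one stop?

Minimum combined distance: 75 km.

Check every non-empty split of the stops between the two vehicles; for each half take its own optimal tour:
  {C9} + {R6, Y1, U4}: 12 + 75 = 87
  {R6} + {C9, Y1, U4}: 34 + 53 = 87
  {C9, R6} + {Y1, U4}: 34 + 48 = 82
  {Y1} + {C9, R6, U4}: 30 + 45 = 75
  {C9, Y1} + {R6, U4}: 42 + 45 = 87
  {R6, Y1} + {C9, U4}: 64 + 23 = 87
  … (7 splits in total)
Best: vehicle 1 00 → Y1 → 00 = 30; vehicle 2 00 → C9 → R6 → U4 → 00 = 45; combined 75.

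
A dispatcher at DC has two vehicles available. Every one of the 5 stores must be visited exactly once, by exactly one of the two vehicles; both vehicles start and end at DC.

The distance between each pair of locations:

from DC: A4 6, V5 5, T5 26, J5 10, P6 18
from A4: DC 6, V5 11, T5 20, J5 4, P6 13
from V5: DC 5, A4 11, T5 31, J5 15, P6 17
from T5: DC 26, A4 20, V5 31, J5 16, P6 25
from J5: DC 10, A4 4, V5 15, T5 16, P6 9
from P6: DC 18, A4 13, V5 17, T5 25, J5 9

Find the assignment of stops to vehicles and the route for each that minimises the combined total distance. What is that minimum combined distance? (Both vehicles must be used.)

Minimum combined distance: 79.

Check every non-empty split of the stops between the two vehicles; for each half take its own optimal tour:
  {A4} + {V5, T5, J5, P6}: 12 + 73 = 85
  {V5} + {A4, T5, J5, P6}: 10 + 69 = 79
  {A4, V5} + {T5, J5, P6}: 22 + 69 = 91
  {T5} + {A4, V5, J5, P6}: 52 + 41 = 93
  {A4, T5} + {V5, J5, P6}: 52 + 41 = 93
  {V5, T5} + {A4, J5, P6}: 62 + 37 = 99
  … (15 splits in total)
Best: vehicle 1 DC → V5 → DC = 10; vehicle 2 DC → A4 → T5 → J5 → P6 → DC = 69; combined 79.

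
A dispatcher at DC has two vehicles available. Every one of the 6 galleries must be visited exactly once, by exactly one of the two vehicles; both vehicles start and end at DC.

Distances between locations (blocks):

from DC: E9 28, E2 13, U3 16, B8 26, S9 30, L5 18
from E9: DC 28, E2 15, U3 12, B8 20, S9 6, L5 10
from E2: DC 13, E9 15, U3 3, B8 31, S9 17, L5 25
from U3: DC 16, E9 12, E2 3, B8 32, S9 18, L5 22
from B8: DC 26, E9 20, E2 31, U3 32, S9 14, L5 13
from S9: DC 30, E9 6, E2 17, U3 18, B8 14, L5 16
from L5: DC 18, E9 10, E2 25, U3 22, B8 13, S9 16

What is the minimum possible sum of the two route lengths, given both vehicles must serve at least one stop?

105 blocks — the smallest possible combined total.

Try each way of splitting the stops between the two vehicles (each non-empty) and, for each split, find the best tour for each vehicle:
  {E9} + {E2, U3, B8, S9, L5}: 56 + 79 = 135
  {E2} + {E9, U3, B8, S9, L5}: 26 + 79 = 105
  {E9, E2} + {U3, B8, S9, L5}: 56 + 79 = 135
  {U3} + {E9, E2, B8, S9, L5}: 32 + 79 = 111
  {E9, U3} + {E2, B8, S9, L5}: 56 + 75 = 131
  {E2, U3} + {E9, B8, S9, L5}: 32 + 74 = 106
  … (31 splits in total)
Best: vehicle 1 DC → E2 → DC = 26; vehicle 2 DC → U3 → E9 → S9 → B8 → L5 → DC = 79; combined 105.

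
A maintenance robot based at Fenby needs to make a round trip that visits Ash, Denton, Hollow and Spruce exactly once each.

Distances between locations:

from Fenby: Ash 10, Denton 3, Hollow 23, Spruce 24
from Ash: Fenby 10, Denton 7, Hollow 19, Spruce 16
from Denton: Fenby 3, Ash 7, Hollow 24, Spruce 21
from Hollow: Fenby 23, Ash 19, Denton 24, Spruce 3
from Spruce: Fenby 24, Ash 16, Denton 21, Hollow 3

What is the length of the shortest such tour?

With 4 stops there are 4!/2 = 12 distinct round trips (a route and its reverse cost the same).
Fenby - Ash - Denton - Hollow - Spruce - Fenby: 10+7+24+3+24 = 68
Fenby - Ash - Denton - Spruce - Hollow - Fenby: 10+7+21+3+23 = 64
Fenby - Ash - Hollow - Denton - Spruce - Fenby: 10+19+24+21+24 = 98
Fenby - Ash - Hollow - Spruce - Denton - Fenby: 10+19+3+21+3 = 56
Fenby - Ash - Spruce - Denton - Hollow - Fenby: 10+16+21+24+23 = 94
Fenby - Ash - Spruce - Hollow - Denton - Fenby: 10+16+3+24+3 = 56
Fenby - Denton - Ash - Hollow - Spruce - Fenby: 3+7+19+3+24 = 56
Fenby - Denton - Ash - Spruce - Hollow - Fenby: 3+7+16+3+23 = 52
Fenby - Denton - Hollow - Ash - Spruce - Fenby: 3+24+19+16+24 = 86
Fenby - Denton - Spruce - Ash - Hollow - Fenby: 3+21+16+19+23 = 82
Fenby - Hollow - Ash - Denton - Spruce - Fenby: 23+19+7+21+24 = 94
Fenby - Hollow - Denton - Ash - Spruce - Fenby: 23+24+7+16+24 = 94
The minimum is 52.
One optimal route: Fenby → Denton → Ash → Spruce → Hollow → Fenby (or its reverse).

Minimum total distance: 52.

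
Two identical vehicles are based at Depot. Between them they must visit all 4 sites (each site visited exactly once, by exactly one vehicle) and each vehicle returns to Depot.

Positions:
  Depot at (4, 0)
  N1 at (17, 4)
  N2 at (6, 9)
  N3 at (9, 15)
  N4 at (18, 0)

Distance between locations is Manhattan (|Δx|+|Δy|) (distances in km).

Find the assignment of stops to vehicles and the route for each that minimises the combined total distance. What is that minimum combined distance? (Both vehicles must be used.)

Try each way of splitting the stops between the two vehicles (each non-empty) and, for each split, find the best tour for each vehicle:
  {N1} + {N2, N3, N4}: 34 + 58 = 92
  {N2} + {N1, N3, N4}: 22 + 58 = 80
  {N1, N2} + {N3, N4}: 44 + 58 = 102
  {N3} + {N1, N2, N4}: 40 + 46 = 86
  {N1, N3} + {N2, N4}: 56 + 46 = 102
  {N2, N3} + {N1, N4}: 40 + 36 = 76
  … (7 splits in total)
Best: vehicle 1 Depot → N2 → N3 → Depot = 40; vehicle 2 Depot → N1 → N4 → Depot = 36; combined 76.

Minimum combined distance: 76 km.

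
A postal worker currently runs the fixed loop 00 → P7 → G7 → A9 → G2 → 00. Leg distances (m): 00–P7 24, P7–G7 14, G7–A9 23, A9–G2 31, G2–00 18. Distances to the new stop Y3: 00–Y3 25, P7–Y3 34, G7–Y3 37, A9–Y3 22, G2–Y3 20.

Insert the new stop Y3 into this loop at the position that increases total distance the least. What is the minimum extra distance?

+11 m — insert Y3 between A9 and G2.

Insertion cost between consecutive stops i–j is d(i,Y3) + d(Y3,j) − d(i,j):
  between 00 and P7: 25 + 34 − 24 = 35
  between P7 and G7: 34 + 37 − 14 = 57
  between G7 and A9: 37 + 22 − 23 = 36
  between A9 and G2: 22 + 20 − 31 = 11
  between G2 and 00: 20 + 25 − 18 = 27
Cheapest insertion is between A9 and G2, adding 11.
New total = 110 + 11 = 121.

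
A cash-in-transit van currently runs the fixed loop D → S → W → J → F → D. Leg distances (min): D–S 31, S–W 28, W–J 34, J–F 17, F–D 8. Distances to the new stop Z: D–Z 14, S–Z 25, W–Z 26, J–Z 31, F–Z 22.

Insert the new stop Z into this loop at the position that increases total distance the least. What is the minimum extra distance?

+8 min — insert Z between D and S.

Insertion cost between consecutive stops i–j is d(i,Z) + d(Z,j) − d(i,j):
  between D and S: 14 + 25 − 31 = 8
  between S and W: 25 + 26 − 28 = 23
  between W and J: 26 + 31 − 34 = 23
  between J and F: 31 + 22 − 17 = 36
  between F and D: 22 + 14 − 8 = 28
Cheapest insertion is between D and S, adding 8.
New total = 118 + 8 = 126.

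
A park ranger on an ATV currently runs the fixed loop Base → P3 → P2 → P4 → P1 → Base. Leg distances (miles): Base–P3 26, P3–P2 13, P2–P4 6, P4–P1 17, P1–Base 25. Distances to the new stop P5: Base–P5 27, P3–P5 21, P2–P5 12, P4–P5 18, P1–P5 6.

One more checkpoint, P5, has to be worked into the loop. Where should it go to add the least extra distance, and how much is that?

Insertion cost between consecutive stops i–j is d(i,P5) + d(P5,j) − d(i,j):
  between Base and P3: 27 + 21 − 26 = 22
  between P3 and P2: 21 + 12 − 13 = 20
  between P2 and P4: 12 + 18 − 6 = 24
  between P4 and P1: 18 + 6 − 17 = 7
  between P1 and Base: 6 + 27 − 25 = 8
Cheapest insertion is between P4 and P1, adding 7.
New total = 87 + 7 = 94.

Minimum extra distance: 7 miles, inserting P5 between P4 and P1.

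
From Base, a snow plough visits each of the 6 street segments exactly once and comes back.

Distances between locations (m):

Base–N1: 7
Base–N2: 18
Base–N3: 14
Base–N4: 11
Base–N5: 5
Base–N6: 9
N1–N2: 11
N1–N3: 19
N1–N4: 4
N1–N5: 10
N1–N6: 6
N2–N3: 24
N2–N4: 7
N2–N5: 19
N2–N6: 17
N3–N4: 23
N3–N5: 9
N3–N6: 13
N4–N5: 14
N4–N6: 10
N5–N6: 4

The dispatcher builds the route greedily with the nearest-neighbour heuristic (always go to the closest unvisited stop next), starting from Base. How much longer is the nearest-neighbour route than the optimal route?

Base: N5=5, N1=7, N6=9, N4=11, N3=14, N2=18 ⇒ N5
N5: N6=4, N3=9, N1=10, N4=14, N2=19 ⇒ N6
N6: N1=6, N4=10, N3=13, N2=17 ⇒ N1
N1: N4=4, N2=11, N3=19 ⇒ N4
N4: N2=7, N3=23 ⇒ N2
N2: N3=24 ⇒ N3
NN route Base → N5 → N6 → N1 → N4 → N2 → N3 → Base costs 64.
Optimal: Base → N1 → N2 → N4 → N6 → N3 → N5 → Base costs 62 (by enumerating all 360 distinct tours).
Excess = 64 − 62 = 2.

2 m longer than the optimal tour.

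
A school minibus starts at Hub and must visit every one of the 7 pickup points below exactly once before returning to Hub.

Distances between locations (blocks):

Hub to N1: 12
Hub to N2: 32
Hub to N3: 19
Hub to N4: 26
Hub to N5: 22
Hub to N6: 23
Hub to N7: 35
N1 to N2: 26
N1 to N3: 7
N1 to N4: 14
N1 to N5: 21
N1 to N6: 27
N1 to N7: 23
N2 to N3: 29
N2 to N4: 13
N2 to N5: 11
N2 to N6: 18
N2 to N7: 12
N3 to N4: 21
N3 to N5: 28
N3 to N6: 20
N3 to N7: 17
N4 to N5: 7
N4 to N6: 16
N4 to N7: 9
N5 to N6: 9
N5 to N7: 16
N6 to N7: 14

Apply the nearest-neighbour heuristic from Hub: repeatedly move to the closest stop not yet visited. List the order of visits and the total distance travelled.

Hub → [N1:12 / N3:19 / N5:22 / N6:23 / N4:26 / N2:32 / N7:35] → N1 (12)
N1 → [N3:7 / N4:14 / N5:21 / N7:23 / N2:26 / N6:27] → N3 (7)
N3 → [N7:17 / N6:20 / N4:21 / N5:28 / N2:29] → N7 (17)
N7 → [N4:9 / N2:12 / N6:14 / N5:16] → N4 (9)
N4 → [N5:7 / N2:13 / N6:16] → N5 (7)
N5 → [N6:9 / N2:11] → N6 (9)
N6 → [N2:18] → N2 (18)
Return N2→Hub: 32.
Total = 12 + 7 + 17 + 9 + 7 + 9 + 18 + 32 = 111.

111 blocks along Hub → N1 → N3 → N7 → N4 → N5 → N6 → N2 → Hub.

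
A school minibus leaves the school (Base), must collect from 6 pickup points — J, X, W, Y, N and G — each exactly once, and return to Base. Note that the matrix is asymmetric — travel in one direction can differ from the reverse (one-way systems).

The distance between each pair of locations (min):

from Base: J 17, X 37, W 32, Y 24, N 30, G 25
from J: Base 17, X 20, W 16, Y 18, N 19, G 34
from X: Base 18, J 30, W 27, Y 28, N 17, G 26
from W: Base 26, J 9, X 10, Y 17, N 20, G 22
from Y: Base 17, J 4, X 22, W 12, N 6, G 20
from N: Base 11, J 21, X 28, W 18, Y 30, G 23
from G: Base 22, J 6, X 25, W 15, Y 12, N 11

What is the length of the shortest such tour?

Base - J - X - W - Y - N - G - Base: 17+20+27+17+6+23+22 = 132
Base - J - X - W - Y - G - N - Base: 17+20+27+17+20+11+11 = 123
Base - J - X - W - N - Y - G - Base: 17+20+27+20+30+20+22 = 156
Base - J - X - W - N - G - Y - Base: 17+20+27+20+23+12+17 = 136
Base - J - X - W - G - Y - N - Base: 17+20+27+22+12+6+11 = 115
Base - J - X - W - G - N - Y - Base: 17+20+27+22+11+30+17 = 144
Base - J - X - Y - W - N - G - Base: 17+20+28+12+20+23+22 = 142
Base - J - X - Y - W - G - N - Base: 17+20+28+12+22+11+11 = 121
… (712 more)
Base - G - Y - J - W - X - N - Base: 25+12+4+16+10+17+11 = 95  ← best
The minimum is 95.
One optimal route: Base → G → Y → J → W → X → N → Base.

95 min — the shortest possible round trip.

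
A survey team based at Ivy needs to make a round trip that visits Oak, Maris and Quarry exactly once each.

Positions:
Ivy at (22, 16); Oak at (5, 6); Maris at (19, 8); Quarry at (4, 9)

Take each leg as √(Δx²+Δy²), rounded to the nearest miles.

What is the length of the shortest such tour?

Shortest round trip = 45 miles.

Ivy-Oak-Maris-Quarry-Ivy: 20+14+15+19 = 68
Ivy-Oak-Quarry-Maris-Ivy: 20+3+15+9 = 47
Ivy-Maris-Oak-Quarry-Ivy: 9+14+3+19 = 45
The minimum is 45.
One optimal route: Ivy → Maris → Oak → Quarry → Ivy (or its reverse).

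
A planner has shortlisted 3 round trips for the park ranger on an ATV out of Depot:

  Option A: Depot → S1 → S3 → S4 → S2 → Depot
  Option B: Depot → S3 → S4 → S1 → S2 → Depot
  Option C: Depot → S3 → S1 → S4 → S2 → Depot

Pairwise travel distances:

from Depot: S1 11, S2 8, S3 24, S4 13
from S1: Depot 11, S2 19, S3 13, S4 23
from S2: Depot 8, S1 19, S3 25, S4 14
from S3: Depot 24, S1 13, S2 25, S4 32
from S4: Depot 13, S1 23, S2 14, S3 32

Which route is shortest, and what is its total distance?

78 — Option A is the shortest.

Option A: 11 + 13 + 32 + 14 + 8 = 78
Option B: 24 + 32 + 23 + 19 + 8 = 106
Option C: 24 + 13 + 23 + 14 + 8 = 82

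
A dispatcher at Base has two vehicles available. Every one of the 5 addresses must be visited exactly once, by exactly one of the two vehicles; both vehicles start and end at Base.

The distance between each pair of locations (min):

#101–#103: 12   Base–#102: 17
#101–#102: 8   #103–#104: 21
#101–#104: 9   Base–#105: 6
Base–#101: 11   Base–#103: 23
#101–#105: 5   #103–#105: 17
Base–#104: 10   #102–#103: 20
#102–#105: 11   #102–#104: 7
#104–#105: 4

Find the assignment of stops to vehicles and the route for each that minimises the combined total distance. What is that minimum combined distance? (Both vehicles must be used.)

Check every non-empty split of the stops between the two vehicles; for each half take its own optimal tour:
  {#101} + {#102, #103, #104, #105}: 22 + 60 = 82
  {#102} + {#101, #103, #104, #105}: 34 + 54 = 88
  {#101, #102} + {#103, #104, #105}: 36 + 54 = 90
  {#103} + {#101, #102, #104, #105}: 46 + 36 = 82
  {#101, #103} + {#102, #104, #105}: 46 + 34 = 80
  {#102, #103} + {#101, #104, #105}: 60 + 30 = 90
  … (15 splits in total)
  {#101, #102, #103, #104} + {#105}: 60 + 12 = 72  ← best
Best: vehicle 1 Base → #101 → #103 → #102 → #104 → Base = 60; vehicle 2 Base → #105 → Base = 12; combined 72.

Minimum combined distance: 72 min.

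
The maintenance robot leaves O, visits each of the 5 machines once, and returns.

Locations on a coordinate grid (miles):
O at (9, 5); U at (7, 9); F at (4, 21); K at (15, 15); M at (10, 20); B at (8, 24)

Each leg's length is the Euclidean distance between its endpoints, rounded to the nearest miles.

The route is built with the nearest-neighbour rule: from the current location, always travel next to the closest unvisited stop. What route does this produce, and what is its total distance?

47 miles along O → U → K → M → B → F → O.

At O the remaining stops are U 4, K 12, M 15, F 17, B 19; go to U.
At U the remaining stops are K 10, M 11, F 12, B 15; go to K.
At K the remaining stops are M 7, B 11, F 13; go to M.
At M the remaining stops are B 4, F 6; go to B.
At B the remaining stops are F 5; go to F.
Return F→O: 17.
Total = 4 + 10 + 7 + 4 + 5 + 17 = 47.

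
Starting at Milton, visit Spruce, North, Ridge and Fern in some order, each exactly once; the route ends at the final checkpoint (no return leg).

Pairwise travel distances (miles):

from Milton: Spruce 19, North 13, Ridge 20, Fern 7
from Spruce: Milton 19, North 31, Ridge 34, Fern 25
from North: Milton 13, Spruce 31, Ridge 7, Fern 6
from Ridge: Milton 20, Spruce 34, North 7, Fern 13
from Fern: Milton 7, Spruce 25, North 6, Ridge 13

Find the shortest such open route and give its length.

Shortest open route: 54 miles.

There are 4! = 24 possible orderings.
Milton → Spruce → North → Ridge → Fern: 19+31+7+13 = 70
Milton → Spruce → North → Fern → Ridge: 19+31+6+13 = 69
Milton → Spruce → Ridge → North → Fern: 19+34+7+6 = 66
Milton → Spruce → Ridge → Fern → North: 19+34+13+6 = 72
Milton → Spruce → Fern → North → Ridge: 19+25+6+7 = 57
Milton → Spruce → Fern → Ridge → North: 19+25+13+7 = 64
Milton → North → Spruce → Ridge → Fern: 13+31+34+13 = 91
Milton → North → Spruce → Fern → Ridge: 13+31+25+13 = 82
Milton → North → Ridge → Spruce → Fern: 13+7+34+25 = 79
Milton → North → Ridge → Fern → Spruce: 13+7+13+25 = 58
Milton → North → Fern → Spruce → Ridge: 13+6+25+34 = 78
Milton → North → Fern → Ridge → Spruce: 13+6+13+34 = 66
Milton → Ridge → Spruce → North → Fern: 20+34+31+6 = 91
Milton → Ridge → Spruce → Fern → North: 20+34+25+6 = 85
… (10 more)
Milton → Fern → North → Ridge → Spruce: 7+6+7+34 = 54  ← best
The minimum is 54.
One shortest path: Milton → Fern → North → Ridge → Spruce.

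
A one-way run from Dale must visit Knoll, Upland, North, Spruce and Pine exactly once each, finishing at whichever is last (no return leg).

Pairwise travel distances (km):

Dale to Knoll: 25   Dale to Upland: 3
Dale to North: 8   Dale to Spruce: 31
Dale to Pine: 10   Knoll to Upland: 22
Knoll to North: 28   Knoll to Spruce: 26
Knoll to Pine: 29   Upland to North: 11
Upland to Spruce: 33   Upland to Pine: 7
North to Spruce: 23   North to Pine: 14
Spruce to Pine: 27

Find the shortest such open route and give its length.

There are 5! = 120 possible orderings.
Dale → Knoll → Upland → North → Spruce → Pine: 25+22+11+23+27 = 108
Dale → Knoll → Upland → North → Pine → Spruce: 25+22+11+14+27 = 99
Dale → Knoll → Upland → Spruce → North → Pine: 25+22+33+23+14 = 117
Dale → Knoll → Upland → Spruce → Pine → North: 25+22+33+27+14 = 121
Dale → Knoll → Upland → Pine → North → Spruce: 25+22+7+14+23 = 91
Dale → Knoll → Upland → Pine → Spruce → North: 25+22+7+27+23 = 104
Dale → Knoll → North → Upland → Spruce → Pine: 25+28+11+33+27 = 124
Dale → Knoll → North → Upland → Pine → Spruce: 25+28+11+7+27 = 98
Dale → Knoll → North → Spruce → Upland → Pine: 25+28+23+33+7 = 116
Dale → Knoll → North → Spruce → Pine → Upland: 25+28+23+27+7 = 110
Dale → Knoll → North → Pine → Upland → Spruce: 25+28+14+7+33 = 107
Dale → Knoll → North → Pine → Spruce → Upland: 25+28+14+27+33 = 127
Dale → Knoll → Spruce → Upland → North → Pine: 25+26+33+11+14 = 109
Dale → Knoll → Spruce → Upland → Pine → North: 25+26+33+7+14 = 105
… (106 more)
Dale → Upland → Pine → North → Spruce → Knoll: 3+7+14+23+26 = 73  ← best
The minimum is 73.
One shortest path: Dale → Upland → Pine → North → Spruce → Knoll.

Minimum one-way distance = 73 km.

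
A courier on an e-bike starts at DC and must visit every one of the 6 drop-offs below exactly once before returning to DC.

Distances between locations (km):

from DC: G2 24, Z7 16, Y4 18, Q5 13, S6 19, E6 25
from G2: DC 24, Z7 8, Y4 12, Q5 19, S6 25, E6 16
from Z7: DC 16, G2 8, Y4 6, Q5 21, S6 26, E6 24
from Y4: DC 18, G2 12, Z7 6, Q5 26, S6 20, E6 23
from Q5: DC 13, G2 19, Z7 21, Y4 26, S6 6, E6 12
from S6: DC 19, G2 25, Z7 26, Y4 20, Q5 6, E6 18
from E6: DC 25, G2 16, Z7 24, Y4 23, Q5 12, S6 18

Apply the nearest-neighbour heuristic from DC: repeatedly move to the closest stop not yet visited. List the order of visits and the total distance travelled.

Nearest-neighbour total = 85 km; route DC → Q5 → S6 → E6 → G2 → Z7 → Y4 → DC.

DC → [Q5:13 / Z7:16 / Y4:18 / S6:19 / G2:24 / E6:25] → Q5 (13)
Q5 → [S6:6 / E6:12 / G2:19 / Z7:21 / Y4:26] → S6 (6)
S6 → [E6:18 / Y4:20 / G2:25 / Z7:26] → E6 (18)
E6 → [G2:16 / Y4:23 / Z7:24] → G2 (16)
G2 → [Z7:8 / Y4:12] → Z7 (8)
Z7 → [Y4:6] → Y4 (6)
Return Y4→DC: 18.
Total = 13 + 6 + 18 + 16 + 8 + 6 + 18 = 85.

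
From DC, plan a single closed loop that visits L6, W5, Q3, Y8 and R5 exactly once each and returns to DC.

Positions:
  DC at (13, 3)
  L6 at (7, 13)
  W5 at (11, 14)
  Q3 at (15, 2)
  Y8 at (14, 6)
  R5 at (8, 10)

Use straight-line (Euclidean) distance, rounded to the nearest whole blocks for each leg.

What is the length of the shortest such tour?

There are 60 distinct closed tours to check (reversals are equivalent).
DC-L6-W5-Q3-Y8-R5-DC: 12+4+13+4+7+9 = 49
DC-L6-W5-Q3-R5-Y8-DC: 12+4+13+11+7+3 = 50
DC-L6-W5-Y8-Q3-R5-DC: 12+4+9+4+11+9 = 49
DC-L6-W5-Y8-R5-Q3-DC: 12+4+9+7+11+2 = 45
DC-L6-W5-R5-Q3-Y8-DC: 12+4+5+11+4+3 = 39
DC-L6-W5-R5-Y8-Q3-DC: 12+4+5+7+4+2 = 34
DC-L6-Q3-W5-Y8-R5-DC: 12+14+13+9+7+9 = 64
DC-L6-Q3-W5-R5-Y8-DC: 12+14+13+5+7+3 = 54
DC-L6-Q3-Y8-W5-R5-DC: 12+14+4+9+5+9 = 53
DC-L6-Q3-Y8-R5-W5-DC: 12+14+4+7+5+11 = 53
DC-L6-Q3-R5-W5-Y8-DC: 12+14+11+5+9+3 = 54
DC-L6-Q3-R5-Y8-W5-DC: 12+14+11+7+9+11 = 64
DC-L6-Y8-W5-Q3-R5-DC: 12+10+9+13+11+9 = 64
DC-L6-Y8-W5-R5-Q3-DC: 12+10+9+5+11+2 = 49
… (46 more)
DC-W5-L6-R5-Y8-Q3-DC: 11+4+3+7+4+2 = 31  ← best
The minimum is 31.
One optimal route: DC → W5 → L6 → R5 → Y8 → Q3 → DC (or its reverse).

Minimum total distance: 31 blocks.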